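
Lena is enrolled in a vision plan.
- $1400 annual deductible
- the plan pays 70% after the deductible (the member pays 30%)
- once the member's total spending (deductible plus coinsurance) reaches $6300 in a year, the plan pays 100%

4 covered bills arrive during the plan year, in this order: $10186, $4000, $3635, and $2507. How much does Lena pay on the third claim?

Claim 1 ($10186): $1400 finishes the deductible; $8786 goes to coinsurance; coinsurance $8786 × 30% = $2635.80. Member owes $4035.80 (running OOP $4035.80).
Claim 2 ($4000): 30% coinsurance on $4000 = $1200. Member pays $1200; OOP now $5235.80.
Claim 3 ($3635): deductible met; 30% of $3635 = $1090.50. OOP would hit $6326.30 > $6300, so the cap limits the member to $6300 − $5235.80 = $1064.20.

$1064.20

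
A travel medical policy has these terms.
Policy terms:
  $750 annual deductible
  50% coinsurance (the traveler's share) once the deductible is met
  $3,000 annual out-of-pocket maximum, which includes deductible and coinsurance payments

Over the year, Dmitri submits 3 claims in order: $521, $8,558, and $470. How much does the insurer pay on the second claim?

$6,079

Bill 1, $521: entire amount goes to the deductible. Traveler owes $521 (running OOP $521). Plan pays $521 − $521 = $0.
Bill 2, $8,558: $229 finishes the deductible; $8,329 goes to coinsurance; coinsurance $8,329 × 50% = $4,164.50. Deductible plus coinsurance: $229 + $4,164.50 = $4,393.50. OOP would hit $4,914.50 > $3,000, so the cap limits the traveler to $3,000 − $521 = $2,479. Plan pays $8,558 − $2,479 = $6,079.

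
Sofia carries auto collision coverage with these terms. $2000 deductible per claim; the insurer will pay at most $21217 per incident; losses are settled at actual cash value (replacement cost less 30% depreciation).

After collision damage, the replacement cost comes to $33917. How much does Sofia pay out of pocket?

$12700

Actual cash value after 30% depreciation: $33917 × 70% = $23741.90.
Less the $2000 deductible: $23741.90 − $2000 = $21741.90.
The $21217 per-incident cap binds; insurer pays $21217.
Out of pocket: $33917 − $21217 = $12700.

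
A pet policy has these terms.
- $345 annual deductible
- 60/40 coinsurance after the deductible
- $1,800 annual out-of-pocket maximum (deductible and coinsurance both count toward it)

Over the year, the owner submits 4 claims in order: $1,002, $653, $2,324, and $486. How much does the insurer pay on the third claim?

Bill 1, $1,002: $345 finishes the deductible; $657 goes to coinsurance; owner's 40% is $262.80. Owner pays $607.80; OOP now $607.80. Plan pays $1,002 − $607.80 = $394.20.
Bill 2, $653: 40% coinsurance on $653 = $261.20. Cost to owner: $261.20. OOP to date $869. Plan pays $653 − $261.20 = $391.80.
Bill 3, $2,324: deductible met; 40% of $2,324 = $929.60. Owner owes $929.60 (running OOP $1,798.60). Insurer: $2,324 − $929.60 = $1,394.40.

$1,394.40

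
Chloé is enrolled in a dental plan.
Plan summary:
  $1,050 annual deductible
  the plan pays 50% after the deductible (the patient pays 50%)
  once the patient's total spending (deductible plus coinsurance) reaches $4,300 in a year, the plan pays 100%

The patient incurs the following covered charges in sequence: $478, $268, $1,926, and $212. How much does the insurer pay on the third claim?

$811

Bill 1, $478: entire amount goes to the deductible. Cost to patient: $478. OOP to date $478. Plan pays $478 − $478 = $0.
Bill 2, $268: fully absorbed by the deductible. Patient owes $268 (running OOP $746). Plan pays $268 − $268 = $0.
Bill 3, $1,926: $304 to deductible, leaving $1,622; 50% of $1,622 = $811. Patient owes $1,115 (running OOP $1,861). Plan pays $1,926 − $1,115 = $811.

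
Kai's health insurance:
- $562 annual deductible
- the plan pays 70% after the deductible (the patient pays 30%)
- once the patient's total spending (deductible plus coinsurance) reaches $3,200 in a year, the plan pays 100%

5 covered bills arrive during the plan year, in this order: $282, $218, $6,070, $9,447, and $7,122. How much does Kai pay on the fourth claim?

Claim 1 — $282: all of it applies to the deductible. Cost to patient: $282. OOP to date $282.
Claim 2 — $218: fully absorbed by the deductible. Patient pays $218; OOP now $500.
Claim 3 — $6,070: $62 to deductible, leaving $6,008; 30% of $6,008 = $1,802.40. Patient owes $1,864.40 (running OOP $2,364.40).
Claim 4 — $9,447: deductible met; 30% of $9,447 = $2,834.10. That would push OOP to $5,198.50, over the $3,200 cap, so patient pays $3,200 − $2,364.40 = $835.60.

$835.60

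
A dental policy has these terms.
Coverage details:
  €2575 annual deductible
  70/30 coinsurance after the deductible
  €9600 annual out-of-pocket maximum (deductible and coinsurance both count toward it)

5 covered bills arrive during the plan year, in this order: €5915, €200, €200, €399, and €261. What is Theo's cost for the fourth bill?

€119.70

Claim 1 (€5915): €2575 to deductible, leaving €3340; coinsurance €3340 × 30% = €1002. Cost to patient: €3577. OOP to date €3577.
Claim 2 (€200): deductible already satisfied, so patient's share is 30% × €200 = €60. Patient pays €60; OOP now €3637.
Claim 3 (€200): deductible already satisfied, so patient's share is 30% × €200 = €60. Patient owes €60 (running OOP €3697).
Claim 4 (€399): deductible already satisfied, so patient's share is 30% × €399 = €119.70. Cost to patient: €119.70. OOP to date €3816.70.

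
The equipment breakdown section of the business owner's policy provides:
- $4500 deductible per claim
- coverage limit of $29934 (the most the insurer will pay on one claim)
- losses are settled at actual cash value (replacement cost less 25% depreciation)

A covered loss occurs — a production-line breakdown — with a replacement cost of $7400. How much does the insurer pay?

Actual cash value after 25% depreciation: $7400 × 75% = $5550.
Less the $4500 deductible: $5550 − $4500 = $1050.
$1050 is within the $29934 limit, so the insurer pays $1050.

$1050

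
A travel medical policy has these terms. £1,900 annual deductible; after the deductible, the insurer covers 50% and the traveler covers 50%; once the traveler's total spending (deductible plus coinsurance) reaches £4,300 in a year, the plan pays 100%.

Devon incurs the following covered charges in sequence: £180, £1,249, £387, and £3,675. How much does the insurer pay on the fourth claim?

£1,795.50

Claim 1 — £180: entire amount goes to the deductible. Traveler owes £180 (running OOP £180). Plan pays £180 − £180 = £0.
Claim 2 — £1,249: fully absorbed by the deductible. Traveler owes £1,249 (running OOP £1,429). Insurer: £1,249 − £1,249 = £0.
Claim 3 — £387: all of it applies to the deductible. Cost to traveler: £387. OOP to date £1,816. Plan pays £387 − £387 = £0.
Claim 4 — £3,675: deductible takes £84, £3,591 remains; 50% of £3,591 = £1,795.50. Cost to traveler: £1,879.50. OOP to date £3,695.50. Plan pays £3,675 − £1,879.50 = £1,795.50.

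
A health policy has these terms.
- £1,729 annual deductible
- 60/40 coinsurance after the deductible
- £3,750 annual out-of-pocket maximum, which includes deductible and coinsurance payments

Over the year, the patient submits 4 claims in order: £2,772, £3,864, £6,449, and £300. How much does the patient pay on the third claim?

£58.20

Claim 1 — £2,772: deductible takes £1,729, £1,043 remains; patient's 40% is £417.20. Cost to patient: £2,146.20. OOP to date £2,146.20.
Claim 2 — £3,864: deductible already satisfied, so patient's share is 40% × £3,864 = £1,545.60. Cost to patient: £1,545.60. OOP to date £3,691.80.
Claim 3 — £6,449: deductible already satisfied, so patient's share is 40% × £6,449 = £2,579.60. Adding that to £3,691.80 gives £6,271.40, past the £3,750 cap; patient pays only £3,750 − £3,691.80 = £58.20.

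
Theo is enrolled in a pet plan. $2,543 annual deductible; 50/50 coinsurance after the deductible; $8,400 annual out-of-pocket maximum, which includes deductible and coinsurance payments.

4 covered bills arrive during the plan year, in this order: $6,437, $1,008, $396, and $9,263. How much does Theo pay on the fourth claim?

$3,208

Claim 1 ($6,437): $2,543 to deductible, leaving $3,894; coinsurance $3,894 × 50% = $1,947. Owner pays $4,490; OOP now $4,490.
Claim 2 ($1,008): deductible met; 50% of $1,008 = $504. Cost to owner: $504. OOP to date $4,994.
Claim 3 ($396): deductible already satisfied, so owner's share is 50% × $396 = $198. Cost to owner: $198. OOP to date $5,192.
Claim 4 ($9,263): deductible met; 50% of $9,263 = $4,631.50. Adding that to $5,192 gives $9,823.50, past the $8,400 cap; owner pays only $8,400 − $5,192 = $3,208.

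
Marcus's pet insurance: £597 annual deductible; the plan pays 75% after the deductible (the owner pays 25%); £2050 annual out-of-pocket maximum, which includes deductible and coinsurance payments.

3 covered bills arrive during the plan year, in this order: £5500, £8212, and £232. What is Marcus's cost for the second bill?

£227.25

Claim 1 — £5500: deductible takes £597, £4903 remains; coinsurance £4903 × 25% = £1225.75. Owner pays £1822.75; OOP now £1822.75.
Claim 2 — £8212: deductible met; 25% of £8212 = £2053. That would push OOP to £3875.75, over the £2050 cap, so owner pays £2050 − £1822.75 = £227.25.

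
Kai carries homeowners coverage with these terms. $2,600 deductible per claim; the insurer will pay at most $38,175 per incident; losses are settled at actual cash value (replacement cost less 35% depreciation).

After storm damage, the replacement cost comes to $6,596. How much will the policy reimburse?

$1,687.40

Depreciate 35%: the covered value is $6,596 × 0.65 = $4,287.40.
Less the $2,600 deductible: $4,287.40 − $2,600 = $1,687.40.
That's under the $38,175 cap, so the insurer reimburses the full $1,687.40.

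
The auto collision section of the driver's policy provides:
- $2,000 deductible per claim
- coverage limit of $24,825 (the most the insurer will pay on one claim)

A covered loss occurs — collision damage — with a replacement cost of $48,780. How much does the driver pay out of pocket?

Subtract the deductible: $48,780 − $2,000 = $46,780.
Since $46,780 > $24,825, the payout is capped at $24,825.
Driver's share is the uncovered remainder: $48,780 − $24,825 = $23,955.

$23,955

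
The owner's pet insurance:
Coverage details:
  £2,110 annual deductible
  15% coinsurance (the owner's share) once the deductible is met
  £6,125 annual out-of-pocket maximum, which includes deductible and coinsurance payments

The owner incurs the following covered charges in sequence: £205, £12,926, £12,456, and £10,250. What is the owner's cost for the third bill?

Bill 1, £205: all of it applies to the deductible. Owner owes £205 (running OOP £205).
Bill 2, £12,926: £1,905 finishes the deductible; £11,021 goes to coinsurance; 15% of £11,021 = £1,653.15. Owner owes £3,558.15 (running OOP £3,763.15).
Bill 3, £12,456: deductible already satisfied, so owner's share is 15% × £12,456 = £1,868.40. Cost to owner: £1,868.40. OOP to date £5,631.55.

£1,868.40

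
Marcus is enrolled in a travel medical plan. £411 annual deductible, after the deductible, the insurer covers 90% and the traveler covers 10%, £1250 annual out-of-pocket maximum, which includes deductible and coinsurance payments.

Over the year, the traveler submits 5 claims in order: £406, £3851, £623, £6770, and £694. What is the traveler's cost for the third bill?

£62.30

#1 (£406): all of it applies to the deductible. Cost to traveler: £406. OOP to date £406.
#2 (£3851): £5 finishes the deductible; £3846 goes to coinsurance; coinsurance £3846 × 10% = £384.60. Traveler pays £389.60; OOP now £795.60.
#3 (£623): deductible met; 10% of £623 = £62.30. Traveler pays £62.30; OOP now £857.90.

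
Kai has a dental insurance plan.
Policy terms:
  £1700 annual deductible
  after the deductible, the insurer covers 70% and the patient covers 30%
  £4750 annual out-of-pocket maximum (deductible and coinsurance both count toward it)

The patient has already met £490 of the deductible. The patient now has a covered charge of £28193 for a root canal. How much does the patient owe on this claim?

£4260

Remaining deductible: £1700 − £490 = £1210.
After the £1210 deductible portion, £28193 − £1210 = £26983 is subject to coinsurance.
Patient's 30% share of £26983 is £8094.90.
Patient responsibility before any cap: £1210 + £8094.90 = £9304.90.
That would bring total out-of-pocket to £9794.90, past the £4750 cap. The patient is capped at £4750 − £490 = £4260 on this claim.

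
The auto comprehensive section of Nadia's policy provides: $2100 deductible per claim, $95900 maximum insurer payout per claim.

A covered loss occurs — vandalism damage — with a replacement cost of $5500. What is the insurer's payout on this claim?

After the deductible, $5500 − $2100 = $3400 remains.
$3400 is within the $95900 limit, so the insurer pays $3400.

$3400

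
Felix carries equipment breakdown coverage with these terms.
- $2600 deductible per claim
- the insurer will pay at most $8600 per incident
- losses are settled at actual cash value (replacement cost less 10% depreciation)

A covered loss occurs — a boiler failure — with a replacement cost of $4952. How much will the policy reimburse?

$1856.80

Depreciate 10%: the covered value is $4952 × 0.9 = $4456.80.
Less the $2600 deductible: $4456.80 − $2600 = $1856.80.
$1856.80 is within the $8600 limit, so the insurer pays $1856.80.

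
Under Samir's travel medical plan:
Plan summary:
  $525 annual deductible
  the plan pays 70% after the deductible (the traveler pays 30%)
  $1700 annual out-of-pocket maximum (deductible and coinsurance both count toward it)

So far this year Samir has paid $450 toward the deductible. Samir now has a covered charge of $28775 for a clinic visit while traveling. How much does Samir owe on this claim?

Deductible still to meet: $525 − $450 = $75.
After the $75 deductible portion, $28775 − $75 = $28700 is subject to coinsurance.
Traveler's 30% share of $28700 is $8610.
So the traveler owes $75 + $8610 = $8685 before any cap.
Year-to-date out-of-pocket would reach $450 + $8685 = $9135, above the $1700 maximum, so the traveler pays only $1700 − $450 = $1250.

$1250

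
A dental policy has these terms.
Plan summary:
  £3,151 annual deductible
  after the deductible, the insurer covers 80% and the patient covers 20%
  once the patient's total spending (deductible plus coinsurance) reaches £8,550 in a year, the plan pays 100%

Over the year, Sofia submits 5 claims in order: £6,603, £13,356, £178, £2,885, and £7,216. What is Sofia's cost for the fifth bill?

£1,424.80

Bill 1, £6,603: £3,151 finishes the deductible; £3,452 goes to coinsurance; patient's 20% is £690.40. Patient owes £3,841.40 (running OOP £3,841.40).
Bill 2, £13,356: deductible met; 20% of £13,356 = £2,671.20. Patient owes £2,671.20 (running OOP £6,512.60).
Bill 3, £178: deductible met; 20% of £178 = £35.60. Patient pays £35.60; OOP now £6,548.20.
Bill 4, £2,885: deductible met; 20% of £2,885 = £577. Patient pays £577; OOP now £7,125.20.
Bill 5, £7,216: 20% coinsurance on £7,216 = £1,443.20. Adding that to £7,125.20 gives £8,568.40, past the £8,550 cap; patient pays only £8,550 − £7,125.20 = £1,424.80.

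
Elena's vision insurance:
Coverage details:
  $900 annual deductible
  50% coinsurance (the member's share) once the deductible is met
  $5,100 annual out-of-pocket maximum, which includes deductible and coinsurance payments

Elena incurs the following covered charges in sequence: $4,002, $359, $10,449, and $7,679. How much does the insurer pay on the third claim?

$7,979.50

Bill 1, $4,002: $900 to deductible, leaving $3,102; member's 50% is $1,551. Member pays $2,451; OOP now $2,451. Insurer: $4,002 − $2,451 = $1,551.
Bill 2, $359: deductible met; 50% of $359 = $179.50. Member pays $179.50; OOP now $2,630.50. Plan pays $359 − $179.50 = $179.50.
Bill 3, $10,449: 50% coinsurance on $10,449 = $5,224.50. Adding that to $2,630.50 gives $7,855, past the $5,100 cap; member pays only $5,100 − $2,630.50 = $2,469.50. Plan pays $10,449 − $2,469.50 = $7,979.50.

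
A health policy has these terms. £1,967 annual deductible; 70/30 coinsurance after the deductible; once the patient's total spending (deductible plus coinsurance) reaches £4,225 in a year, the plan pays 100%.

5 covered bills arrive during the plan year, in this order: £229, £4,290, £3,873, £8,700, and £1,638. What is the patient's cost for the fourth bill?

£330.50

#1 (£229): all of it applies to the deductible. Patient owes £229 (running OOP £229).
#2 (£4,290): £1,738 finishes the deductible; £2,552 goes to coinsurance; coinsurance £2,552 × 30% = £765.60. Cost to patient: £2,503.60. OOP to date £2,732.60.
#3 (£3,873): deductible met; 30% of £3,873 = £1,161.90. Patient owes £1,161.90 (running OOP £3,894.50).
#4 (£8,700): deductible met; 30% of £8,700 = £2,610. That would push OOP to £6,504.50, over the £4,225 cap, so patient pays £4,225 − £3,894.50 = £330.50.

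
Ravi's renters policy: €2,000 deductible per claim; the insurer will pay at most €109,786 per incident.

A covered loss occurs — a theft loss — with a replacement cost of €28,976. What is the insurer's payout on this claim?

€26,976

Subtract the deductible: €28,976 − €2,000 = €26,976.
€26,976 is within the €109,786 limit, so the insurer pays €26,976.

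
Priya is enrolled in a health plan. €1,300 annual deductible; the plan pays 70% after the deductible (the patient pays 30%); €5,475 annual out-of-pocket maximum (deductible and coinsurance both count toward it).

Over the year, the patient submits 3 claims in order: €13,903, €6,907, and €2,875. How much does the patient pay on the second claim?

€394.10

Claim 1 — €13,903: €1,300 to deductible, leaving €12,603; 30% of €12,603 = €3,780.90. Patient pays €5,080.90; OOP now €5,080.90.
Claim 2 — €6,907: deductible met; 30% of €6,907 = €2,072.10. OOP would hit €7,153 > €5,475, so the cap limits the patient to €5,475 − €5,080.90 = €394.10.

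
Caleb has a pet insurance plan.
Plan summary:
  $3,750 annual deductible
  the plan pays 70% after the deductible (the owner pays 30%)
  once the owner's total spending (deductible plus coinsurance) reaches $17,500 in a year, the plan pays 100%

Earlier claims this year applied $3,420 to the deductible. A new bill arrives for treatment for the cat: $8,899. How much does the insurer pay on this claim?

$3,420 of the $3,750 deductible is already met, leaving $330.
The remaining $8,569 (= $8,899 − $330) moves to coinsurance.
30% of $8,569 = $2,570.70 falls to the owner.
That puts the owner's cost at $330 + $2,570.70 = $2,900.70 before any cap.
Cumulative spending $3,420 + $2,900.70 = $6,320.70 stays under the $17,500 maximum.
Insurer pays the balance: $8,899 − $2,900.70 = $5,998.30.

$5,998.30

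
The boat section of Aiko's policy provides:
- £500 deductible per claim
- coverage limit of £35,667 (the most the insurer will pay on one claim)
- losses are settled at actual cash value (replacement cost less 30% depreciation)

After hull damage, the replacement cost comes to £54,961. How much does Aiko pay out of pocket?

Depreciate 30%: the covered value is £54,961 × 0.7 = £38,472.70.
After the deductible, £38,472.70 − £500 = £37,972.70 remains.
£37,972.70 exceeds the £35,667 limit, so the insurer pays the limit: £35,667.
Out of pocket: £54,961 − £35,667 = £19,294.

£19,294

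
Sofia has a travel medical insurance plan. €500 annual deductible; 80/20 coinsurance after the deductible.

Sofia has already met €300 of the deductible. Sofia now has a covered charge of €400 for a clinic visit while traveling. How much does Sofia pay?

Remaining deductible: €500 − €300 = €200.
The remaining €200 (= €400 − €200) moves to coinsurance.
Traveler's 20% share of €200 is €40.
So the traveler owes €200 + €40 = €240.

€240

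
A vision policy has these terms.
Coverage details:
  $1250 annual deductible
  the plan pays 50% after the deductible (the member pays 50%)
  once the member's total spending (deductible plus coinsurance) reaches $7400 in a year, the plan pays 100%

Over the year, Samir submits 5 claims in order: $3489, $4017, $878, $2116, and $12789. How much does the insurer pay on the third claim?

$439

Bill 1, $3489: $1250 to deductible, leaving $2239; member's 50% is $1119.50. Member owes $2369.50 (running OOP $2369.50). Plan pays $3489 − $2369.50 = $1119.50.
Bill 2, $4017: deductible already satisfied, so member's share is 50% × $4017 = $2008.50. Member pays $2008.50; OOP now $4378. Insurer: $4017 − $2008.50 = $2008.50.
Bill 3, $878: deductible met; 50% of $878 = $439. Member owes $439 (running OOP $4817). Plan pays $878 − $439 = $439.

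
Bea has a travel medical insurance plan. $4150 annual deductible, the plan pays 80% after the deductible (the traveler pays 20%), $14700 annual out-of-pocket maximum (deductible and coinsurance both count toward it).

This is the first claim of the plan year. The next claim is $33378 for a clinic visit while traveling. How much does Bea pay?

Deductible not yet touched, so the first $4150 of the bill goes to the deductible.
That leaves $33378 − $4150 = $29228 for coinsurance.
Coinsurance: $29228 × 20% = $5845.60.
That puts the traveler's cost at $4150 + $5845.60 = $9995.60 before any cap.
Year-to-date out-of-pocket becomes $0 + $9995.60 = $9995.60, still under the $14700 maximum, so no cap applies.

$9995.60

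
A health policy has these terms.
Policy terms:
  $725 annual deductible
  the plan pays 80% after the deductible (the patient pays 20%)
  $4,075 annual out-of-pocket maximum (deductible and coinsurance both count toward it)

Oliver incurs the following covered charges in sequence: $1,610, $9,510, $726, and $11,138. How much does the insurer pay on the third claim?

$580.80

Claim 1 ($1,610): $725 finishes the deductible; $885 goes to coinsurance; patient's 20% is $177. Patient pays $902; OOP now $902. Plan pays $1,610 − $902 = $708.
Claim 2 ($9,510): deductible met; 20% of $9,510 = $1,902. Patient owes $1,902 (running OOP $2,804). Insurer: $9,510 − $1,902 = $7,608.
Claim 3 ($726): 20% coinsurance on $726 = $145.20. Cost to patient: $145.20. OOP to date $2,949.20. Insurer: $726 − $145.20 = $580.80.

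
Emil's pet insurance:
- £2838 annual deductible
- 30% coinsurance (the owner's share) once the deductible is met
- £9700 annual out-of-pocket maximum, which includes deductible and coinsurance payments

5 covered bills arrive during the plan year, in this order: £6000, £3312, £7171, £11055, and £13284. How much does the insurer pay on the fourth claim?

£8286.50

Claim 1 (£6000): £2838 to deductible, leaving £3162; coinsurance £3162 × 30% = £948.60. Cost to owner: £3786.60. OOP to date £3786.60. Insurer: £6000 − £3786.60 = £2213.40.
Claim 2 (£3312): 30% coinsurance on £3312 = £993.60. Owner owes £993.60 (running OOP £4780.20). Insurer: £3312 − £993.60 = £2318.40.
Claim 3 (£7171): 30% coinsurance on £7171 = £2151.30. Owner pays £2151.30; OOP now £6931.50. Insurer: £7171 − £2151.30 = £5019.70.
Claim 4 (£11055): deductible already satisfied, so owner's share is 30% × £11055 = £3316.50. Adding that to £6931.50 gives £10248, past the £9700 cap; owner pays only £9700 − £6931.50 = £2768.50. Insurer: £11055 − £2768.50 = £8286.50.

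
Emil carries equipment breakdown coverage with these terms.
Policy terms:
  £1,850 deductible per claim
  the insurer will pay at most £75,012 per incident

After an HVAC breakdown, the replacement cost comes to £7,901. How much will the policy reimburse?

Subtract the deductible: £7,901 − £1,850 = £6,051.
That's under the £75,012 cap, so the insurer reimburses the full £6,051.

£6,051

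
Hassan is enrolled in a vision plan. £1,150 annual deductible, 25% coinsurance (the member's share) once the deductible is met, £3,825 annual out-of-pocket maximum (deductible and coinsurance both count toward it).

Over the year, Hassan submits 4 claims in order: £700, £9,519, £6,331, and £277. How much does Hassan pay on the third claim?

£407.75

#1 (£700): all of it applies to the deductible. Member pays £700; OOP now £700.
#2 (£9,519): £450 to deductible, leaving £9,069; 25% of £9,069 = £2,267.25. Member pays £2,717.25; OOP now £3,417.25.
#3 (£6,331): 25% coinsurance on £6,331 = £1,582.75. That would push OOP to £5,000, over the £3,825 cap, so member pays £3,825 − £3,417.25 = £407.75.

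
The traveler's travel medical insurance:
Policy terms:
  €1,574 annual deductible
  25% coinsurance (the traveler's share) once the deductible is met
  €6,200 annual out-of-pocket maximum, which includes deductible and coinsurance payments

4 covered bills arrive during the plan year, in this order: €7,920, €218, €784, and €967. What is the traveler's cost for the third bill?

€196

Claim 1 — €7,920: €1,574 finishes the deductible; €6,346 goes to coinsurance; traveler's 25% is €1,586.50. Traveler pays €3,160.50; OOP now €3,160.50.
Claim 2 — €218: 25% coinsurance on €218 = €54.50. Cost to traveler: €54.50. OOP to date €3,215.
Claim 3 — €784: deductible met; 25% of €784 = €196. Traveler owes €196 (running OOP €3,411).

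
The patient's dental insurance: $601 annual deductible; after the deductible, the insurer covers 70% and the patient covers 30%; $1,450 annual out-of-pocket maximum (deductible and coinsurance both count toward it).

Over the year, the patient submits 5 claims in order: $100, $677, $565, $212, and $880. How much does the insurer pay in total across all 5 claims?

$1,283.10

Bill 1, $100: entire amount goes to the deductible. Patient owes $100 (running OOP $100). Plan pays $100 − $100 = $0.
Bill 2, $677: $501 to deductible, leaving $176; patient's 30% is $52.80. Patient pays $553.80; OOP now $653.80. Insurer: $677 − $553.80 = $123.20.
Bill 3, $565: deductible met; 30% of $565 = $169.50. Patient pays $169.50; OOP now $823.30. Plan pays $565 − $169.50 = $395.50.
Bill 4, $212: deductible met; 30% of $212 = $63.60. Patient owes $63.60 (running OOP $886.90). Plan pays $212 − $63.60 = $148.40.
Bill 5, $880: deductible met; 30% of $880 = $264. Patient owes $264 (running OOP $1,150.90). Insurer: $880 − $264 = $616.
Insurer total: $0 + $123.20 + $395.50 + $148.40 + $616 = $1,283.10.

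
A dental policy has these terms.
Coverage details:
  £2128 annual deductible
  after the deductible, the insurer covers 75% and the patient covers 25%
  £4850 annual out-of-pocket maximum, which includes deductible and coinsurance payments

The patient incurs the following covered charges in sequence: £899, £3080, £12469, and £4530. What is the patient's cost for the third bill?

£2259.25

Claim 1 (£899): entire amount goes to the deductible. Patient owes £899 (running OOP £899).
Claim 2 (£3080): deductible takes £1229, £1851 remains; coinsurance £1851 × 25% = £462.75. Patient pays £1691.75; OOP now £2590.75.
Claim 3 (£12469): deductible met; 25% of £12469 = £3117.25. That would push OOP to £5708, over the £4850 cap, so patient pays £4850 − £2590.75 = £2259.25.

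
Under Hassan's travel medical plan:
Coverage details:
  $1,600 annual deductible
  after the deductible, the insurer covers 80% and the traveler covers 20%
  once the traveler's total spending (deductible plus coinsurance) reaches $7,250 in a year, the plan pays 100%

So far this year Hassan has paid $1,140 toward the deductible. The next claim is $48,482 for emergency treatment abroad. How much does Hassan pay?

$6,110

Remaining deductible: $1,600 − $1,140 = $460.
The remaining $48,022 (= $48,482 − $460) moves to coinsurance.
Coinsurance: $48,022 × 20% = $9,604.40.
That puts the traveler's cost at $460 + $9,604.40 = $10,064.40 before any cap.
Year-to-date out-of-pocket would reach $1,140 + $10,064.40 = $11,204.40, above the $7,250 maximum, so the traveler pays only $7,250 − $1,140 = $6,110.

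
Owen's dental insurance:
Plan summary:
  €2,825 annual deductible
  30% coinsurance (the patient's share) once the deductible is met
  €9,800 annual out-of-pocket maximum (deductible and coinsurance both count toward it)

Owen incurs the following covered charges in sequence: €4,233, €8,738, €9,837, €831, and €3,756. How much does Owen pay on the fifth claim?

€730.80

Claim 1 (€4,233): €2,825 finishes the deductible; €1,408 goes to coinsurance; 30% of €1,408 = €422.40. Patient owes €3,247.40 (running OOP €3,247.40).
Claim 2 (€8,738): deductible already satisfied, so patient's share is 30% × €8,738 = €2,621.40. Patient pays €2,621.40; OOP now €5,868.80.
Claim 3 (€9,837): 30% coinsurance on €9,837 = €2,951.10. Patient pays €2,951.10; OOP now €8,819.90.
Claim 4 (€831): deductible already satisfied, so patient's share is 30% × €831 = €249.30. Patient pays €249.30; OOP now €9,069.20.
Claim 5 (€3,756): 30% coinsurance on €3,756 = €1,126.80. Adding that to €9,069.20 gives €10,196, past the €9,800 cap; patient pays only €9,800 − €9,069.20 = €730.80.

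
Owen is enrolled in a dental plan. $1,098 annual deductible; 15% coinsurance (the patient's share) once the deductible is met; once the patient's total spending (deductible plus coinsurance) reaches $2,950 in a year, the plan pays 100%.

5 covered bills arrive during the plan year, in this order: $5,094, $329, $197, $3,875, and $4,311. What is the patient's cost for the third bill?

#1 ($5,094): $1,098 finishes the deductible; $3,996 goes to coinsurance; coinsurance $3,996 × 15% = $599.40. Cost to patient: $1,697.40. OOP to date $1,697.40.
#2 ($329): 15% coinsurance on $329 = $49.35. Cost to patient: $49.35. OOP to date $1,746.75.
#3 ($197): deductible already satisfied, so patient's share is 15% × $197 = $29.55. Cost to patient: $29.55. OOP to date $1,776.30.

$29.55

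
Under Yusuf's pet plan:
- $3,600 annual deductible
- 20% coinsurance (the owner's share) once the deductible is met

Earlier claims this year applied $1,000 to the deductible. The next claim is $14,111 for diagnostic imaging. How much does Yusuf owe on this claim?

$4,902.20

Remaining deductible: $3,600 − $1,000 = $2,600.
That leaves $14,111 − $2,600 = $11,511 for coinsurance.
Owner's 20% share of $11,511 is $2,302.20.
That puts the owner's cost at $2,600 + $2,302.20 = $4,902.20.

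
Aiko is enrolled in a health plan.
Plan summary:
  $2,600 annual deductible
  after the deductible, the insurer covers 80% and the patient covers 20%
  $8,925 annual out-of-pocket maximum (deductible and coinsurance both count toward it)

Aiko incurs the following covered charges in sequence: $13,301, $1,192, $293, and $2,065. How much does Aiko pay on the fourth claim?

$413

#1 ($13,301): $2,600 to deductible, leaving $10,701; coinsurance $10,701 × 20% = $2,140.20. Cost to patient: $4,740.20. OOP to date $4,740.20.
#2 ($1,192): 20% coinsurance on $1,192 = $238.40. Patient pays $238.40; OOP now $4,978.60.
#3 ($293): deductible met; 20% of $293 = $58.60. Cost to patient: $58.60. OOP to date $5,037.20.
#4 ($2,065): deductible met; 20% of $2,065 = $413. Patient pays $413; OOP now $5,450.20.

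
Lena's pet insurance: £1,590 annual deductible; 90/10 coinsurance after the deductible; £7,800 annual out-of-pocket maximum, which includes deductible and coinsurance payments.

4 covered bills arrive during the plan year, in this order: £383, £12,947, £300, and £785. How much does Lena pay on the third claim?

£30

Claim 1 — £383: fully absorbed by the deductible. Owner owes £383 (running OOP £383).
Claim 2 — £12,947: deductible takes £1,207, £11,740 remains; coinsurance £11,740 × 10% = £1,174. Owner owes £2,381 (running OOP £2,764).
Claim 3 — £300: deductible already satisfied, so owner's share is 10% × £300 = £30. Cost to owner: £30. OOP to date £2,794.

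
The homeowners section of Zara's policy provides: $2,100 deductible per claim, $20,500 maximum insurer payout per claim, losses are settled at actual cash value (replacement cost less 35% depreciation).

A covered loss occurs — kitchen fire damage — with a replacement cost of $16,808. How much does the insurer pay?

Actual cash value after 35% depreciation: $16,808 × 65% = $10,925.20.
Less the $2,100 deductible: $10,925.20 − $2,100 = $8,825.20.
$8,825.20 is within the $20,500 limit, so the insurer pays $8,825.20.

$8,825.20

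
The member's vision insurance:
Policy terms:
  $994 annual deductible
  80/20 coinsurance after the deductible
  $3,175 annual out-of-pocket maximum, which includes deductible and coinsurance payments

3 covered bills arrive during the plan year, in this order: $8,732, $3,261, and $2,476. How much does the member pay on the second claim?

$633.40

Bill 1, $8,732: $994 to deductible, leaving $7,738; member's 20% is $1,547.60. Cost to member: $2,541.60. OOP to date $2,541.60.
Bill 2, $3,261: deductible already satisfied, so member's share is 20% × $3,261 = $652.20. That would push OOP to $3,193.80, over the $3,175 cap, so member pays $3,175 − $2,541.60 = $633.40.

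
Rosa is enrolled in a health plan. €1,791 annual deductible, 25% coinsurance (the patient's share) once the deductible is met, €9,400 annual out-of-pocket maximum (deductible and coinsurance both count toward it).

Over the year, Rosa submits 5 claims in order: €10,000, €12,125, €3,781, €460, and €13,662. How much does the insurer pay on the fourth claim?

Claim 1 (€10,000): €1,791 finishes the deductible; €8,209 goes to coinsurance; 25% of €8,209 = €2,052.25. Cost to patient: €3,843.25. OOP to date €3,843.25. Plan pays €10,000 − €3,843.25 = €6,156.75.
Claim 2 (€12,125): deductible met; 25% of €12,125 = €3,031.25. Patient owes €3,031.25 (running OOP €6,874.50). Insurer: €12,125 − €3,031.25 = €9,093.75.
Claim 3 (€3,781): deductible already satisfied, so patient's share is 25% × €3,781 = €945.25. Cost to patient: €945.25. OOP to date €7,819.75. Insurer: €3,781 − €945.25 = €2,835.75.
Claim 4 (€460): deductible already satisfied, so patient's share is 25% × €460 = €115. Cost to patient: €115. OOP to date €7,934.75. Plan pays €460 − €115 = €345.

€345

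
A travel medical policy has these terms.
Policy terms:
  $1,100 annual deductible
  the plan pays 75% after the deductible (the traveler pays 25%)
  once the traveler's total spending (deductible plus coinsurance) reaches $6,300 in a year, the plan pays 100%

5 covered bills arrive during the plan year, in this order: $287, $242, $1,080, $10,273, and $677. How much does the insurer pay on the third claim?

$381.75

Claim 1 ($287): fully absorbed by the deductible. Cost to traveler: $287. OOP to date $287. Insurer: $287 − $287 = $0.
Claim 2 ($242): fully absorbed by the deductible. Traveler pays $242; OOP now $529. Plan pays $242 − $242 = $0.
Claim 3 ($1,080): $571 finishes the deductible; $509 goes to coinsurance; traveler's 25% is $127.25. Traveler pays $698.25; OOP now $1,227.25. Insurer: $1,080 − $698.25 = $381.75.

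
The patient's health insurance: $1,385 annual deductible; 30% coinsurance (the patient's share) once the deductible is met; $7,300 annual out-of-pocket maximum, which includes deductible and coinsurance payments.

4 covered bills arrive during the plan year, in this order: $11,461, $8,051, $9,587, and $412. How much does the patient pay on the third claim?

$476.90

#1 ($11,461): deductible takes $1,385, $10,076 remains; 30% of $10,076 = $3,022.80. Patient pays $4,407.80; OOP now $4,407.80.
#2 ($8,051): deductible met; 30% of $8,051 = $2,415.30. Cost to patient: $2,415.30. OOP to date $6,823.10.
#3 ($9,587): 30% coinsurance on $9,587 = $2,876.10. That would push OOP to $9,699.20, over the $7,300 cap, so patient pays $7,300 − $6,823.10 = $476.90.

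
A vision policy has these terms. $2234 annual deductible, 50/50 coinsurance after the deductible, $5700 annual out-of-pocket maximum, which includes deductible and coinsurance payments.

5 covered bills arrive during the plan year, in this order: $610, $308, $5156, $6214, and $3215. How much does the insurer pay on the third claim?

Claim 1 ($610): all of it applies to the deductible. Cost to member: $610. OOP to date $610. Plan pays $610 − $610 = $0.
Claim 2 ($308): fully absorbed by the deductible. Cost to member: $308. OOP to date $918. Insurer: $308 − $308 = $0.
Claim 3 ($5156): $1316 finishes the deductible; $3840 goes to coinsurance; member's 50% is $1920. Cost to member: $3236. OOP to date $4154. Plan pays $5156 − $3236 = $1920.

$1920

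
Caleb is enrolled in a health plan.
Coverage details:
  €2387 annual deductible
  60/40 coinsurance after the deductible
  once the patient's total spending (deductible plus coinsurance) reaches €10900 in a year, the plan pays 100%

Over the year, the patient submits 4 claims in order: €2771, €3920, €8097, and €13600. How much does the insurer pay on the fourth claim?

Claim 1 (€2771): deductible takes €2387, €384 remains; coinsurance €384 × 40% = €153.60. Patient pays €2540.60; OOP now €2540.60. Insurer: €2771 − €2540.60 = €230.40.
Claim 2 (€3920): deductible met; 40% of €3920 = €1568. Patient owes €1568 (running OOP €4108.60). Plan pays €3920 − €1568 = €2352.
Claim 3 (€8097): deductible already satisfied, so patient's share is 40% × €8097 = €3238.80. Patient owes €3238.80 (running OOP €7347.40). Plan pays €8097 − €3238.80 = €4858.20.
Claim 4 (€13600): deductible met; 40% of €13600 = €5440. Adding that to €7347.40 gives €12787.40, past the €10900 cap; patient pays only €10900 − €7347.40 = €3552.60. Plan pays €13600 − €3552.60 = €10047.40.

€10047.40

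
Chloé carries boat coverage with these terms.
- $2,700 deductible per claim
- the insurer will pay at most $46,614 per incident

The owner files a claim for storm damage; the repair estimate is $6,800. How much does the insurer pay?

$4,100

Less the $2,700 deductible: $6,800 − $2,700 = $4,100.
That's under the $46,614 cap, so the insurer reimburses the full $4,100.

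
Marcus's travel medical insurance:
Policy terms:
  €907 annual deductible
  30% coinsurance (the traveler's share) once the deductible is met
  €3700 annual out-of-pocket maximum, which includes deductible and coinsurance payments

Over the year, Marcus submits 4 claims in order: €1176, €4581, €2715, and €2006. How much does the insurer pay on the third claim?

#1 (€1176): deductible takes €907, €269 remains; coinsurance €269 × 30% = €80.70. Traveler owes €987.70 (running OOP €987.70). Plan pays €1176 − €987.70 = €188.30.
#2 (€4581): deductible already satisfied, so traveler's share is 30% × €4581 = €1374.30. Traveler pays €1374.30; OOP now €2362. Plan pays €4581 − €1374.30 = €3206.70.
#3 (€2715): 30% coinsurance on €2715 = €814.50. Cost to traveler: €814.50. OOP to date €3176.50. Insurer: €2715 − €814.50 = €1900.50.

€1900.50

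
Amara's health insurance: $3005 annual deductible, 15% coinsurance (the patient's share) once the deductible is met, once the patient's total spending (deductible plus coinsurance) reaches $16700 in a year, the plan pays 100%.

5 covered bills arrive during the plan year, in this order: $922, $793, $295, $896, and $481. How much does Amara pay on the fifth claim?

Bill 1, $922: fully absorbed by the deductible. Cost to patient: $922. OOP to date $922.
Bill 2, $793: all of it applies to the deductible. Cost to patient: $793. OOP to date $1715.
Bill 3, $295: entire amount goes to the deductible. Patient owes $295 (running OOP $2010).
Bill 4, $896: all of it applies to the deductible. Cost to patient: $896. OOP to date $2906.
Bill 5, $481: $99 to deductible, leaving $382; patient's 15% is $57.30. Cost to patient: $156.30. OOP to date $3062.30.

$156.30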